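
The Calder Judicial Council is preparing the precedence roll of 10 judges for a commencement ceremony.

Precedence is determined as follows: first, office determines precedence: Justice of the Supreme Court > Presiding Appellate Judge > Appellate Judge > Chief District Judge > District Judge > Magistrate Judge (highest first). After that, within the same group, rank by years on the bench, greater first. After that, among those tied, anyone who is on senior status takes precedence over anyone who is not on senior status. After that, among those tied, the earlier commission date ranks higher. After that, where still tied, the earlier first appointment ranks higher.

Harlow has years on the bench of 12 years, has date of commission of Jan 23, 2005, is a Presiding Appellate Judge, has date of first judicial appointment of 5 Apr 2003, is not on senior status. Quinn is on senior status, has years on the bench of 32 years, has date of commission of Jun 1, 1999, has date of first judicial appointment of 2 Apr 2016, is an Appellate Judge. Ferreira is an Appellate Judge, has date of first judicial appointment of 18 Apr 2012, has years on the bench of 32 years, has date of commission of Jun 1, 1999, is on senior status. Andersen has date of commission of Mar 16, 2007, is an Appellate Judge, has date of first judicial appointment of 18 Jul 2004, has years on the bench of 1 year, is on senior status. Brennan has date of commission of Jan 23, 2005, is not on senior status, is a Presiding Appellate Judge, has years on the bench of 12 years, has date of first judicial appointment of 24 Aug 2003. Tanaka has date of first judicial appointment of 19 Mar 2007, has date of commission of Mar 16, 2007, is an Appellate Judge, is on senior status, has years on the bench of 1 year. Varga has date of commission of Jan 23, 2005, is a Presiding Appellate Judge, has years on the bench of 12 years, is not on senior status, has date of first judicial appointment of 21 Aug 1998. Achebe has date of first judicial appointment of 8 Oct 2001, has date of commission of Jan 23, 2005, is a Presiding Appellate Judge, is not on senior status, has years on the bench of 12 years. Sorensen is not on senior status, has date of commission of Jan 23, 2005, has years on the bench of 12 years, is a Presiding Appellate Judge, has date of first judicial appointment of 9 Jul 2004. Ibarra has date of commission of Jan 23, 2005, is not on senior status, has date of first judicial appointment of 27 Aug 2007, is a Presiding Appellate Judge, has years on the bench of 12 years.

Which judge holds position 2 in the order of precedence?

Achebe

By office: Varga, Achebe, Harlow, Brennan, Sorensen and Ibarra (Presiding Appellate Judge); then Ferreira, Quinn, Andersen and Tanaka (Appellate Judge).
Varga, Achebe, Harlow, Brennan, Sorensen and Ibarra all have years on the bench 12 years, so the next rule applies.
Varga, Achebe, Harlow, Brennan, Sorensen and Ibarra are each not on senior status, so the next rule applies.
Varga, Achebe, Harlow, Brennan, Sorensen and Ibarra all have date of commission Jan 23, 2005, so the next rule applies.
Among Varga, Achebe, Harlow, Brennan, Sorensen and Ibarra, by date of first judicial appointment (earlier first): Varga (21 Aug 1998) before Achebe (8 Oct 2001) before Harlow (5 Apr 2003) before Brennan (24 Aug 2003) before Sorensen (9 Jul 2004) before Ibarra (27 Aug 2007).
Among Ferreira, Quinn, Andersen and Tanaka, by years on the bench (higher first): Ferreira and Quinn (32 years) before Andersen and Tanaka (1 year).
Ferreira and Quinn are each on senior status, so the next rule applies.
Ferreira and Quinn both have date of commission Jun 1, 1999, so the next rule applies.
Among Ferreira and Quinn, by date of first judicial appointment (earlier first): Ferreira (18 Apr 2012) before Quinn (2 Apr 2016).
Andersen and Tanaka are each on senior status, so the next rule applies.
Andersen and Tanaka both have date of commission Mar 16, 2007, so the next rule applies.
Among Andersen and Tanaka, by date of first judicial appointment (earlier first): Andersen (18 Jul 2004) before Tanaka (19 Mar 2007).
Order: Varga, Achebe, Harlow, Brennan, Sorensen, Ibarra, Ferreira, Quinn, Andersen, Tanaka.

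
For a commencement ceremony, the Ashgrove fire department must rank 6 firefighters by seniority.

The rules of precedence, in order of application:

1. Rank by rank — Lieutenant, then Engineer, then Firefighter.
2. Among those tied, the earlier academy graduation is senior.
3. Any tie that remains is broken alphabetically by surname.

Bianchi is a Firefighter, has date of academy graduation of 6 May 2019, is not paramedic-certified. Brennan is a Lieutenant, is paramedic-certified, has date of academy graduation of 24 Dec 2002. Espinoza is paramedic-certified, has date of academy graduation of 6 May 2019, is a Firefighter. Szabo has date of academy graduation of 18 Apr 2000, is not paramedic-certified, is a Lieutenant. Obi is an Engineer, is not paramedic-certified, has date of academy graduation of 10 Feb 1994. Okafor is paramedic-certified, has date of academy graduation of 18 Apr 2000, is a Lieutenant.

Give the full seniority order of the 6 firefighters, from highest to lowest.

By rank: Okafor, Szabo and Brennan (Lieutenant); then Obi (Engineer); then Bianchi and Espinoza (Firefighter).
Among Okafor, Szabo and Brennan, by date of academy graduation (earlier first): Okafor and Szabo (18 Apr 2000) before Brennan (24 Dec 2002).
Among Okafor and Szabo, alphabetically by surname: Okafor before Szabo.
Bianchi and Espinoza both have date of academy graduation 6 May 2019, so the next rule applies.
Among Bianchi and Espinoza, alphabetically by surname: Bianchi before Espinoza.
Full order: Okafor, Szabo, Brennan, Obi, Bianchi, Espinoza.

Okafor, Szabo, Brennan, Obi, Bianchi, Espinoza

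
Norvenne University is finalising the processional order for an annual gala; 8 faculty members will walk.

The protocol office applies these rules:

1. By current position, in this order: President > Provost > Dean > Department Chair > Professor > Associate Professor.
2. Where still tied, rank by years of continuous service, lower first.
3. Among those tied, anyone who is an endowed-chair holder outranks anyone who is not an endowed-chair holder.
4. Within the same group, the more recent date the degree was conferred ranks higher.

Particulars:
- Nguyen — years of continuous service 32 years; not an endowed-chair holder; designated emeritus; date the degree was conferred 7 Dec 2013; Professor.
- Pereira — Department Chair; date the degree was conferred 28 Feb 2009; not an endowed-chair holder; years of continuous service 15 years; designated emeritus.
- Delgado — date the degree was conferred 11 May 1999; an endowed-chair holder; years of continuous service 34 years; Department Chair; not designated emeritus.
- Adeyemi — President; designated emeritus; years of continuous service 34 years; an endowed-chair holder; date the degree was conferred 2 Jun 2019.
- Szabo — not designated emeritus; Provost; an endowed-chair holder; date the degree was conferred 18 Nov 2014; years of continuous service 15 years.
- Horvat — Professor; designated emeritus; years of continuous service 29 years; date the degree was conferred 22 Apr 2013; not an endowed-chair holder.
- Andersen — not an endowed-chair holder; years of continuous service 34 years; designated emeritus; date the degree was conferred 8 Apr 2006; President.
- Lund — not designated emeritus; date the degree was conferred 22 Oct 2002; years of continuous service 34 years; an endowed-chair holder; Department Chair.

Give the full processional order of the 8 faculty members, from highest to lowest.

Adeyemi, Andersen, Szabo, Pereira, Lund, Delgado, Horvat, Nguyen

By current position: Adeyemi and Andersen (President); then Szabo (Provost); then Pereira, Lund and Delgado (Department Chair); then Horvat and Nguyen (Professor).
Adeyemi and Andersen both have years of continuous service 34 years, so the next rule applies.
Among Adeyemi and Andersen, an endowed-chair holder before not an endowed-chair holder: Adeyemi (an endowed-chair holder) before Andersen (not an endowed-chair holder).
Among Pereira, Lund and Delgado, by years of continuous service (lower first): Pereira (15 years) before Lund and Delgado (34 years).
Lund and Delgado are each an endowed-chair holder, so the next rule applies.
Among Lund and Delgado, by date the degree was conferred (later first): Lund (22 Oct 2002) before Delgado (11 May 1999).
Among Horvat and Nguyen, by years of continuous service (lower first): Horvat (29 years) before Nguyen (32 years).
Full order: Adeyemi, Andersen, Szabo, Pereira, Lund, Delgado, Horvat, Nguyen.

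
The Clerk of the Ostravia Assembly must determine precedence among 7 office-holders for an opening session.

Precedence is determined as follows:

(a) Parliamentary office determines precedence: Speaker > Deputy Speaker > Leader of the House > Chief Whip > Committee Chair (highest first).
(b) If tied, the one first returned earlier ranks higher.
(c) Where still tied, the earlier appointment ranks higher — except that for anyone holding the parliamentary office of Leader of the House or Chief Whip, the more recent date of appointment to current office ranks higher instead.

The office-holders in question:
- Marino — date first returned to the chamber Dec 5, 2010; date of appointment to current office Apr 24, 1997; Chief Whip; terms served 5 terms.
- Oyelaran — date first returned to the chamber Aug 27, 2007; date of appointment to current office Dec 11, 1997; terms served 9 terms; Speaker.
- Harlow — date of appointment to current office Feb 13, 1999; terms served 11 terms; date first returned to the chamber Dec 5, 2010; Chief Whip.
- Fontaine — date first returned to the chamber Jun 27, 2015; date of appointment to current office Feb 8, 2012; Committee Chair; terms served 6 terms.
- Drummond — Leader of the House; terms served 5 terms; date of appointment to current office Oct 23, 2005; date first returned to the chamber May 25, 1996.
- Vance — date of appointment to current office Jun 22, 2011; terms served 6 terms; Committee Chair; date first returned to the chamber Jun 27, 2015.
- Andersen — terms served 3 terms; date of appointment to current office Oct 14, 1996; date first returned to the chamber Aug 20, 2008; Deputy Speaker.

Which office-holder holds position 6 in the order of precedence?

By parliamentary office: Oyelaran (Speaker); then Andersen (Deputy Speaker); then Drummond (Leader of the House); then Harlow and Marino (Chief Whip); then Vance and Fontaine (Committee Chair).
Harlow and Marino both have date first returned to the chamber Dec 5, 2010, so the next rule applies.
Among Harlow and Marino, by date of appointment to current office (later first) (reversed rule for this group): Harlow (Feb 13, 1999) before Marino (Apr 24, 1997).
Vance and Fontaine both have date first returned to the chamber Jun 27, 2015, so the next rule applies.
Among Vance and Fontaine, by date of appointment to current office (earlier first): Vance (Jun 22, 2011) before Fontaine (Feb 8, 2012).
Order: Oyelaran, Andersen, Drummond, Harlow, Marino, Vance, Fontaine.

Vance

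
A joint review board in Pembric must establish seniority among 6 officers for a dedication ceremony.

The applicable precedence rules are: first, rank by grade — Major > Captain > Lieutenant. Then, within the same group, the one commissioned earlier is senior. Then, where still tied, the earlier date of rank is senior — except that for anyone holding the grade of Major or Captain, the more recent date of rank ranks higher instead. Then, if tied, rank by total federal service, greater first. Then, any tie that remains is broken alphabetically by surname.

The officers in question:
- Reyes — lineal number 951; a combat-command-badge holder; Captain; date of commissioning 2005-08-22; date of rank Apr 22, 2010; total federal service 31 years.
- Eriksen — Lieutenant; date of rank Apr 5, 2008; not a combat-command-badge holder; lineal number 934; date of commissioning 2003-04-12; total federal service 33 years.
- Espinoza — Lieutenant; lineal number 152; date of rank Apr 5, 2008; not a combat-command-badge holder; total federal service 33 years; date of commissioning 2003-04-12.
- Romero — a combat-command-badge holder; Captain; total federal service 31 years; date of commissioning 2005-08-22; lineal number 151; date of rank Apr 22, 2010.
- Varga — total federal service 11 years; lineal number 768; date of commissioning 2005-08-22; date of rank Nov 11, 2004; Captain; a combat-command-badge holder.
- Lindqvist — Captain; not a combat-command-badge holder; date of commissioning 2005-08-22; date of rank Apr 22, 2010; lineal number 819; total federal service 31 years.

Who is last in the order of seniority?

By grade: Lindqvist, Reyes, Romero and Varga (Captain); then Eriksen and Espinoza (Lieutenant).
Lindqvist, Reyes, Romero and Varga all have date of commissioning 2005-08-22, so the next rule applies.
Among Lindqvist, Reyes, Romero and Varga, by date of rank (later first) (reversed rule for this group): Lindqvist, Reyes and Romero (Apr 22, 2010) before Varga (Nov 11, 2004).
Lindqvist, Reyes and Romero all have total federal service 31 years, so the next rule applies.
Among Lindqvist, Reyes and Romero, alphabetically by surname: Lindqvist before Reyes before Romero.
Eriksen and Espinoza both have date of commissioning 2003-04-12, so the next rule applies.
Eriksen and Espinoza both have date of rank Apr 5, 2008, so the next rule applies.
Eriksen and Espinoza both have total federal service 33 years, so the next rule applies.
Among Eriksen and Espinoza, alphabetically by surname: Eriksen before Espinoza.
Order: Lindqvist, Reyes, Romero, Varga, Eriksen, Espinoza.

Espinoza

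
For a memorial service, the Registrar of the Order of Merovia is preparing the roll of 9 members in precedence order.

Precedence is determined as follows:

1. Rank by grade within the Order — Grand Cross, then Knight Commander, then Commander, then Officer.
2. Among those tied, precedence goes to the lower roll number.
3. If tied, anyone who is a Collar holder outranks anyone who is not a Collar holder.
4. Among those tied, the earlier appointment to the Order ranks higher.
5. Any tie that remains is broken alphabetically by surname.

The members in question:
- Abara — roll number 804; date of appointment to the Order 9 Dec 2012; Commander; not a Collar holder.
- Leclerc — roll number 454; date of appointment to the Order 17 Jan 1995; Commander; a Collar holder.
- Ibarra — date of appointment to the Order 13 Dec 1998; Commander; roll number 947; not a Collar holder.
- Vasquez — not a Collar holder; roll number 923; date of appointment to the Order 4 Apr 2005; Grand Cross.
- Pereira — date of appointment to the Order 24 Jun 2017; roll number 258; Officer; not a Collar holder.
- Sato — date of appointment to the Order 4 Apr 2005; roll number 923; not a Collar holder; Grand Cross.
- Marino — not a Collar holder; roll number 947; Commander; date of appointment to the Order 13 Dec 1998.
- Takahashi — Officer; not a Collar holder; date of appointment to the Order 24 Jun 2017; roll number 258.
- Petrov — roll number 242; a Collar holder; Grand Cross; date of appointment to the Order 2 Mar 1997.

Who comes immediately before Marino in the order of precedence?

By grade within the Order: Petrov, Sato and Vasquez (Grand Cross); then Leclerc, Abara, Ibarra and Marino (Commander); then Pereira and Takahashi (Officer).
Among Petrov, Sato and Vasquez, by roll number (lower first): Petrov (242) before Sato and Vasquez (923).
Sato and Vasquez are each not a Collar holder, so the next rule applies.
Sato and Vasquez both have date of appointment to the Order 4 Apr 2005, so the next rule applies.
Among Sato and Vasquez, alphabetically by surname: Sato before Vasquez.
Among Leclerc, Abara, Ibarra and Marino, by roll number (lower first): Leclerc (454) before Abara (804) before Ibarra and Marino (947).
Ibarra and Marino are each not a Collar holder, so the next rule applies.
Ibarra and Marino both have date of appointment to the Order 13 Dec 1998, so the next rule applies.
Among Ibarra and Marino, alphabetically by surname: Ibarra before Marino.
Pereira and Takahashi both have roll number 258, so the next rule applies.
Pereira and Takahashi are each not a Collar holder, so the next rule applies.
Pereira and Takahashi both have date of appointment to the Order 24 Jun 2017, so the next rule applies.
Among Pereira and Takahashi, alphabetically by surname: Pereira before Takahashi.
Order: Petrov, Sato, Vasquez, Leclerc, Abara, Ibarra, Marino, Pereira, Takahashi.

Ibarra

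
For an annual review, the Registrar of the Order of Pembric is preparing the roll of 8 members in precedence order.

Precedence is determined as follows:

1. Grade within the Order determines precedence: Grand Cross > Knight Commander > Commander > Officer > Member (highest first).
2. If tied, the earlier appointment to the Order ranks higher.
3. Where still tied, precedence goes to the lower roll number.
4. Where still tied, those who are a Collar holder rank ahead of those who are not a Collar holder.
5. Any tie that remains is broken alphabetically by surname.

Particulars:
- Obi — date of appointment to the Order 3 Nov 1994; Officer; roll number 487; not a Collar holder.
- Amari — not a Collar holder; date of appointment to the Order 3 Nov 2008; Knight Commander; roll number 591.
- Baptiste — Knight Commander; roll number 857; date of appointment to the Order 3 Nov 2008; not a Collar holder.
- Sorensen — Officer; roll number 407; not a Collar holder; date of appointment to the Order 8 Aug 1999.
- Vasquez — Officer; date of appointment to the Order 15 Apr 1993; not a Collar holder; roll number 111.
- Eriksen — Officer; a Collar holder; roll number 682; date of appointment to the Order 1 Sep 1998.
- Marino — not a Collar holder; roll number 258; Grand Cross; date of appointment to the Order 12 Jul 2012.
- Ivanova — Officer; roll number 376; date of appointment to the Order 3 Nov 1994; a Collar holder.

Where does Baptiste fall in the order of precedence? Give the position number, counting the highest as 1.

By grade within the Order: Marino (Grand Cross); then Amari and Baptiste (Knight Commander); then Vasquez, Ivanova, Obi, Eriksen and Sorensen (Officer).
Amari and Baptiste both have date of appointment to the Order 3 Nov 2008, so the next rule applies.
Among Amari and Baptiste, by roll number (lower first): Amari (591) before Baptiste (857).
Among Vasquez, Ivanova, Obi, Eriksen and Sorensen, by date of appointment to the Order (earlier first): Vasquez (15 Apr 1993) before Ivanova and Obi (3 Nov 1994) before Eriksen (1 Sep 1998) before Sorensen (8 Aug 1999).
Among Ivanova and Obi, by roll number (lower first): Ivanova (376) before Obi (487).
Order: Marino, Amari, Baptiste, Vasquez, Ivanova, Obi, Eriksen, Sorensen. So position 3.

3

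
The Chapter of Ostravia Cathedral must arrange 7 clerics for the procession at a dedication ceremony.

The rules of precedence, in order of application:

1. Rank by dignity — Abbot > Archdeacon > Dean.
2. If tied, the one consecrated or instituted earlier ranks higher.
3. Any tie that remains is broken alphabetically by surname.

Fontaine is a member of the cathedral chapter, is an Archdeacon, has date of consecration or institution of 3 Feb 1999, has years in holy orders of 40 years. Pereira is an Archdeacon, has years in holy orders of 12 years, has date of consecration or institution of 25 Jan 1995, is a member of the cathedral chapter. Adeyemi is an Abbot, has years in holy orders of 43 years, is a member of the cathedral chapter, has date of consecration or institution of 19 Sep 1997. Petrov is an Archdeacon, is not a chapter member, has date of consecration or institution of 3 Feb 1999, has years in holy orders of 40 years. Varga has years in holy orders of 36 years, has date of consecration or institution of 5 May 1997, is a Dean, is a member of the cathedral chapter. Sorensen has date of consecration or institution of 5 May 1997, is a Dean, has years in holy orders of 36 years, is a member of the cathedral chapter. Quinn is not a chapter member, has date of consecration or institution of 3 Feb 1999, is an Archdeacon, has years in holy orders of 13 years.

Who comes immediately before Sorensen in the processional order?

By dignity: Adeyemi (Abbot); then Pereira, Fontaine, Petrov and Quinn (Archdeacon); then Sorensen and Varga (Dean).
Among Pereira, Fontaine, Petrov and Quinn, by date of consecration or institution (earlier first): Pereira (25 Jan 1995) before Fontaine, Petrov and Quinn (3 Feb 1999).
Among Fontaine, Petrov and Quinn, alphabetically by surname: Fontaine before Petrov before Quinn.
Sorensen and Varga both have date of consecration or institution 5 May 1997, so the next rule applies.
Among Sorensen and Varga, alphabetically by surname: Sorensen before Varga.
Order: Adeyemi, Pereira, Fontaine, Petrov, Quinn, Sorensen, Varga.

Quinn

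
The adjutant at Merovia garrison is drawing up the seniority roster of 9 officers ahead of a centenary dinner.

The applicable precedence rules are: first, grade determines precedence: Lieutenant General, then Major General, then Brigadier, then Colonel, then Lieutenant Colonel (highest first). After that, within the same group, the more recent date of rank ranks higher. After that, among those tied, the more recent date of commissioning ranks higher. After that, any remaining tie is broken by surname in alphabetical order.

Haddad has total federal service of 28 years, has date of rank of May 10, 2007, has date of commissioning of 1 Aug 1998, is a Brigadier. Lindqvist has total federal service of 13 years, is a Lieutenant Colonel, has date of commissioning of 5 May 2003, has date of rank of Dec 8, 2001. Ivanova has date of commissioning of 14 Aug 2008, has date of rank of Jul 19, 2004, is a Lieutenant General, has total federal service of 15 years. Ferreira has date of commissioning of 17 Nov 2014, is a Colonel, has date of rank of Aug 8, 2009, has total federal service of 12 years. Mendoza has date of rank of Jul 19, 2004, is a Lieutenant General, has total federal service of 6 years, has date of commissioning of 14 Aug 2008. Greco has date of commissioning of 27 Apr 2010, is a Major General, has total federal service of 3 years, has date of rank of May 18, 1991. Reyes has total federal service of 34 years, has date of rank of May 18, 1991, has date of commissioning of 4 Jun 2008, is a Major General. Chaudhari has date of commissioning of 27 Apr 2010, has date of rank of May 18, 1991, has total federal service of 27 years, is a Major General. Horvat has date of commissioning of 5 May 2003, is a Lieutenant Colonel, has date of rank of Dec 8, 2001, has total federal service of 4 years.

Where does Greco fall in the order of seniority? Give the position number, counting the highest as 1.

By grade: Ivanova and Mendoza (Lieutenant General); then Chaudhari, Greco and Reyes (Major General); then Haddad (Brigadier); then Ferreira (Colonel); then Horvat and Lindqvist (Lieutenant Colonel).
Ivanova and Mendoza both have date of rank Jul 19, 2004, so the next rule applies.
Ivanova and Mendoza both have date of commissioning 14 Aug 2008, so the next rule applies.
Among Ivanova and Mendoza, alphabetically by surname: Ivanova before Mendoza.
Chaudhari, Greco and Reyes all have date of rank May 18, 1991, so the next rule applies.
Among Chaudhari, Greco and Reyes, by date of commissioning (later first): Chaudhari and Greco (27 Apr 2010) before Reyes (4 Jun 2008).
Among Chaudhari and Greco, alphabetically by surname: Chaudhari before Greco.
Horvat and Lindqvist both have date of rank Dec 8, 2001, so the next rule applies.
Horvat and Lindqvist both have date of commissioning 5 May 2003, so the next rule applies.
Among Horvat and Lindqvist, alphabetically by surname: Horvat before Lindqvist.
Order: Ivanova, Mendoza, Chaudhari, Greco, Reyes, Haddad, Ferreira, Horvat, Lindqvist. So position 4.

4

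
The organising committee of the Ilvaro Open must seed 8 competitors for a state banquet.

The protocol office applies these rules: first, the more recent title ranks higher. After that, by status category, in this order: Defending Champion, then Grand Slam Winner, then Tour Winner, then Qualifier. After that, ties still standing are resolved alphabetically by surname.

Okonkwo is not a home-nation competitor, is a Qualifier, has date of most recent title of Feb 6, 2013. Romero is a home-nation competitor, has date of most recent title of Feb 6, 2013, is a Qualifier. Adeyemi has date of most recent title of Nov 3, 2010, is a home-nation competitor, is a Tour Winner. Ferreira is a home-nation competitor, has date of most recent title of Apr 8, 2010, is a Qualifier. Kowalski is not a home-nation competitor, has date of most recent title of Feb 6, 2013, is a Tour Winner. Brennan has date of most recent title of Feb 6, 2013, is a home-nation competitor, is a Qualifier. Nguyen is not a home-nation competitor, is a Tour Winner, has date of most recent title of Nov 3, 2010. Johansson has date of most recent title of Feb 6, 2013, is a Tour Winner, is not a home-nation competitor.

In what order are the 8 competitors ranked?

By date of most recent title (later first): Johansson, Kowalski, Brennan, Okonkwo and Romero (each Feb 6, 2013); then Adeyemi and Nguyen (both Nov 3, 2010); then Ferreira (Apr 8, 2010).
Among Johansson, Kowalski, Brennan, Okonkwo and Romero, by status category: Johansson and Kowalski (Tour Winner) before Brennan, Okonkwo and Romero (Qualifier).
Among Johansson and Kowalski, alphabetically by surname: Johansson before Kowalski.
Among Brennan, Okonkwo and Romero, alphabetically by surname: Brennan before Okonkwo before Romero.
Adeyemi and Nguyen are each Tour Winner, so the next rule applies.
Among Adeyemi and Nguyen, alphabetically by surname: Adeyemi before Nguyen.
Full order: Johansson, Kowalski, Brennan, Okonkwo, Romero, Adeyemi, Nguyen, Ferreira.

Johansson, Kowalski, Brennan, Okonkwo, Romero, Adeyemi, Nguyen, Ferreira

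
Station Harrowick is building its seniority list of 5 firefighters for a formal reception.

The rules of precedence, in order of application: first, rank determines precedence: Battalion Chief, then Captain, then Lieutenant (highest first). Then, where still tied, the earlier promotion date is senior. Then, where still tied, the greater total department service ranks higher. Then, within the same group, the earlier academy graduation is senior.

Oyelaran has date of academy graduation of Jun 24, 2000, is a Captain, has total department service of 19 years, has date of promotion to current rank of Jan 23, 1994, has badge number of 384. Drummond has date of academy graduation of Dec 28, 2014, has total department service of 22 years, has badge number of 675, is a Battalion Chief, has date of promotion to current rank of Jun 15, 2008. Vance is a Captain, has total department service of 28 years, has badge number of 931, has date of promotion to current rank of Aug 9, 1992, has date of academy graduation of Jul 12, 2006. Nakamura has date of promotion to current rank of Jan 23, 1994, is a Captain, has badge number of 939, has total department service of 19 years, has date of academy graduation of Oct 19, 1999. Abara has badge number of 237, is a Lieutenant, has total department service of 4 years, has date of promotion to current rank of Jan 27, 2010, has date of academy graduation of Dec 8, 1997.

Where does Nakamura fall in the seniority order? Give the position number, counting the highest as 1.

By rank: Drummond (Battalion Chief); then Vance, Nakamura and Oyelaran (Captain); then Abara (Lieutenant).
Among Vance, Nakamura and Oyelaran, by date of promotion to current rank (earlier first): Vance (Aug 9, 1992) before Nakamura and Oyelaran (Jan 23, 1994).
Nakamura and Oyelaran both have total department service 19 years, so the next rule applies.
Among Nakamura and Oyelaran, by date of academy graduation (earlier first): Nakamura (Oct 19, 1999) before Oyelaran (Jun 24, 2000).
Order: Drummond, Vance, Nakamura, Oyelaran, Abara. So position 3.

3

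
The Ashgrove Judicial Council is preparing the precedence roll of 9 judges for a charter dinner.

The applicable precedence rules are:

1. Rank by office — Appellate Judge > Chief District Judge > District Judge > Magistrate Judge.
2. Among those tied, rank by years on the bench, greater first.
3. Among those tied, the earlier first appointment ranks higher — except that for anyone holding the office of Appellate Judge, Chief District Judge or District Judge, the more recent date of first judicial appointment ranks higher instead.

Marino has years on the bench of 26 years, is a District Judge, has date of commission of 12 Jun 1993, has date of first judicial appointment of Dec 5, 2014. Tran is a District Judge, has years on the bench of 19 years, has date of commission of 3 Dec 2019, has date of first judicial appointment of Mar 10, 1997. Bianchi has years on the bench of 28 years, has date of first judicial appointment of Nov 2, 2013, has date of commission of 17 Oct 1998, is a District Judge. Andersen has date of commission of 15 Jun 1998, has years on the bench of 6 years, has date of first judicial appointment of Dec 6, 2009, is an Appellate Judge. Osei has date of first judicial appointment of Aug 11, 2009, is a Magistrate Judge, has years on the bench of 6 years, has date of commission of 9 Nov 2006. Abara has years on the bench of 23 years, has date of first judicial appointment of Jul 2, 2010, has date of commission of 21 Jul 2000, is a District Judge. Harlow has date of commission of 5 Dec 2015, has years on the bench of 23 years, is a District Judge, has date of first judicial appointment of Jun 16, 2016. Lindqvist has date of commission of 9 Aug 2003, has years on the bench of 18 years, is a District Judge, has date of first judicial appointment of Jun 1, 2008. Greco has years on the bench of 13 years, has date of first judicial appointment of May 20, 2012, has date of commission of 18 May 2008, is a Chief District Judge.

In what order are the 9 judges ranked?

Andersen, Greco, Bianchi, Marino, Harlow, Abara, Tran, Lindqvist, Osei

By office: Andersen (Appellate Judge); then Greco (Chief District Judge); then Bianchi, Marino, Harlow, Abara, Tran and Lindqvist (District Judge); then Osei (Magistrate Judge).
Among Bianchi, Marino, Harlow, Abara, Tran and Lindqvist, by years on the bench (higher first): Bianchi (28 years) before Marino (26 years) before Harlow and Abara (23 years) before Tran (19 years) before Lindqvist (18 years).
Among Harlow and Abara, by date of first judicial appointment (later first) (reversed rule for this group): Harlow (Jun 16, 2016) before Abara (Jul 2, 2010).
Full order: Andersen, Greco, Bianchi, Marino, Harlow, Abara, Tran, Lindqvist, Osei.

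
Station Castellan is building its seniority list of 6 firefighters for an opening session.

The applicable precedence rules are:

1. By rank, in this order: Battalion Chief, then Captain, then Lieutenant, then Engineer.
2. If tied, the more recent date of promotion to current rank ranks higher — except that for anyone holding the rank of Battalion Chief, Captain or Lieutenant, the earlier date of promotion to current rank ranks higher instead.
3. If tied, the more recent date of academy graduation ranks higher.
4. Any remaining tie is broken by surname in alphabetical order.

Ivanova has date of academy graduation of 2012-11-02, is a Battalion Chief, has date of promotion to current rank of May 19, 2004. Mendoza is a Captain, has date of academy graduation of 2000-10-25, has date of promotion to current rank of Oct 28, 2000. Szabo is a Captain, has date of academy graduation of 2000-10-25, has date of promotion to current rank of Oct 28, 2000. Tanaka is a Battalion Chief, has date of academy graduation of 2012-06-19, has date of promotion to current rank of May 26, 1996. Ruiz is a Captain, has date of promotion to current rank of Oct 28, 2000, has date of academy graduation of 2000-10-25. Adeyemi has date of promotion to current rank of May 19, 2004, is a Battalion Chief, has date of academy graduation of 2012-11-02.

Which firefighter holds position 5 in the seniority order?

Ruiz

By rank: Tanaka, Adeyemi and Ivanova (Battalion Chief); then Mendoza, Ruiz and Szabo (Captain).
Among Tanaka, Adeyemi and Ivanova, by date of promotion to current rank (earlier first) (reversed rule for this group): Tanaka (May 26, 1996) before Adeyemi and Ivanova (May 19, 2004).
Adeyemi and Ivanova both have date of academy graduation 2012-11-02, so the next rule applies.
Among Adeyemi and Ivanova, alphabetically by surname: Adeyemi before Ivanova.
Mendoza, Ruiz and Szabo all have date of promotion to current rank Oct 28, 2000, so the next rule applies.
Mendoza, Ruiz and Szabo all have date of academy graduation 2000-10-25, so the next rule applies.
Among Mendoza, Ruiz and Szabo, alphabetically by surname: Mendoza before Ruiz before Szabo.
Order: Tanaka, Adeyemi, Ivanova, Mendoza, Ruiz, Szabo.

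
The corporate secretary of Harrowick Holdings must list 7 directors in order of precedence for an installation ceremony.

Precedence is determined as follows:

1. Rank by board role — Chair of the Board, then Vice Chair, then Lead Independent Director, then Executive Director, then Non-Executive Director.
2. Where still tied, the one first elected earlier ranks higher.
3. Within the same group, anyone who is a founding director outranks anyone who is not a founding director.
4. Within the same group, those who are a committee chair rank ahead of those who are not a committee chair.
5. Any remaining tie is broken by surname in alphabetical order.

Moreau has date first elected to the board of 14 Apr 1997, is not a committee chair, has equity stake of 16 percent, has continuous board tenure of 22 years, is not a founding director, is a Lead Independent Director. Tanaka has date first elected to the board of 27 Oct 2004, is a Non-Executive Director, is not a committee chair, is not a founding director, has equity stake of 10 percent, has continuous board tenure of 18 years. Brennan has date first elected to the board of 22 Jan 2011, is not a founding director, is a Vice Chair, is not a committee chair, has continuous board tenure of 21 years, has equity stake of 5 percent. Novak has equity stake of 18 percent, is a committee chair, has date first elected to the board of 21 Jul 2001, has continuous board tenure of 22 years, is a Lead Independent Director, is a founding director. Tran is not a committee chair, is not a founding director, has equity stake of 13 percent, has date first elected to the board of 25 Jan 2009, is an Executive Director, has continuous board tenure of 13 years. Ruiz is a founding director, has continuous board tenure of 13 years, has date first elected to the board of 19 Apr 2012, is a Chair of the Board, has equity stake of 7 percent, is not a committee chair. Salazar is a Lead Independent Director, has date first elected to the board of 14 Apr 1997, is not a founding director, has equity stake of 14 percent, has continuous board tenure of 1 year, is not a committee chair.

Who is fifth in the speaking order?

Novak

By board role: Ruiz (Chair of the Board); then Brennan (Vice Chair); then Moreau, Salazar and Novak (Lead Independent Director); then Tran (Executive Director); then Tanaka (Non-Executive Director).
Among Moreau, Salazar and Novak, by date first elected to the board (earlier first): Moreau and Salazar (14 Apr 1997) before Novak (21 Jul 2001).
Moreau and Salazar are each not a founding director, so the next rule applies.
Moreau and Salazar are each not a committee chair, so the next rule applies.
Among Moreau and Salazar, alphabetically by surname: Moreau before Salazar.
Order: Ruiz, Brennan, Moreau, Salazar, Novak, Tran, Tanaka.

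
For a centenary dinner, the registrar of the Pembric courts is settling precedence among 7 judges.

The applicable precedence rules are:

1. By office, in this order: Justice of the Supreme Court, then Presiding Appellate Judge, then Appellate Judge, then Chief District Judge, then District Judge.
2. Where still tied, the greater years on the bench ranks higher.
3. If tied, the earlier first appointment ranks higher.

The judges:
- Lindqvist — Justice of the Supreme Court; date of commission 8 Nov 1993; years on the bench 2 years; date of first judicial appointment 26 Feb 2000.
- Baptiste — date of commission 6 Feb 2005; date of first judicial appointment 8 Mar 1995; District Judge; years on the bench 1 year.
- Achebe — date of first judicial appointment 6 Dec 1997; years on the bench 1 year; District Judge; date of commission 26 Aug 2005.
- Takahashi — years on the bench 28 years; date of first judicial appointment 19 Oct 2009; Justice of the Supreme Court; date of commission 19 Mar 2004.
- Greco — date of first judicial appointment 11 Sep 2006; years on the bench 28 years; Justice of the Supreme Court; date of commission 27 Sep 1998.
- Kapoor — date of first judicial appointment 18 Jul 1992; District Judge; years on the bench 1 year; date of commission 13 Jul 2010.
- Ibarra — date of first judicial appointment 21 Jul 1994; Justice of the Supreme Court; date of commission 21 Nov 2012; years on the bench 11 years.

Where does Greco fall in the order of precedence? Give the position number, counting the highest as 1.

By office: Greco, Takahashi, Ibarra and Lindqvist (Justice of the Supreme Court); then Kapoor, Baptiste and Achebe (District Judge).
Among Greco, Takahashi, Ibarra and Lindqvist, by years on the bench (higher first): Greco and Takahashi (28 years) before Ibarra (11 years) before Lindqvist (2 years).
Among Greco and Takahashi, by date of first judicial appointment (earlier first): Greco (11 Sep 2006) before Takahashi (19 Oct 2009).
Kapoor, Baptiste and Achebe all have years on the bench 1 year, so the next rule applies.
Among Kapoor, Baptiste and Achebe, by date of first judicial appointment (earlier first): Kapoor (18 Jul 1992) before Baptiste (8 Mar 1995) before Achebe (6 Dec 1997).
Order: Greco, Takahashi, Ibarra, Lindqvist, Kapoor, Baptiste, Achebe. So position 1.

1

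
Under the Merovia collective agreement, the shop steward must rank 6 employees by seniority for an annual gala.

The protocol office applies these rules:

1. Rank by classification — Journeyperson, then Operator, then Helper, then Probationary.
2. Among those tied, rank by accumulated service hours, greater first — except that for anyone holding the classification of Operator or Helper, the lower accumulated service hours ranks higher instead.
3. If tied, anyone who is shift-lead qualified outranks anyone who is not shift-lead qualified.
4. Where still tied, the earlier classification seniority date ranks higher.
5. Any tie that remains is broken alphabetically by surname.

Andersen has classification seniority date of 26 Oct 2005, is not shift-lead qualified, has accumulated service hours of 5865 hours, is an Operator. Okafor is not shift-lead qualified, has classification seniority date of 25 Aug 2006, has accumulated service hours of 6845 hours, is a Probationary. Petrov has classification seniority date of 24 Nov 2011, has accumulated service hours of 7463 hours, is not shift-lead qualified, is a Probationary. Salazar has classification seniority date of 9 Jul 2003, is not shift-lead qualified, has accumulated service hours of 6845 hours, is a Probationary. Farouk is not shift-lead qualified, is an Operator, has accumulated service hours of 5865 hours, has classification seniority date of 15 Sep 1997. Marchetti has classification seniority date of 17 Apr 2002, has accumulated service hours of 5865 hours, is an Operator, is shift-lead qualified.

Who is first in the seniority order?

By classification: Marchetti, Farouk and Andersen (Operator); then Petrov, Salazar and Okafor (Probationary).
Marchetti, Farouk and Andersen all have accumulated service hours 5865 hours, so the next rule applies.
Among Marchetti, Farouk and Andersen, shift-lead qualified before not shift-lead qualified: Marchetti (shift-lead qualified) before Farouk and Andersen (not shift-lead qualified).
Among Farouk and Andersen, by classification seniority date (earlier first): Farouk (15 Sep 1997) before Andersen (26 Oct 2005).
Among Petrov, Salazar and Okafor, by accumulated service hours (higher first): Petrov (7463 hours) before Salazar and Okafor (6845 hours).
Salazar and Okafor are each not shift-lead qualified, so the next rule applies.
Among Salazar and Okafor, by classification seniority date (earlier first): Salazar (9 Jul 2003) before Okafor (25 Aug 2006).
Order: Marchetti, Farouk, Andersen, Petrov, Salazar, Okafor.

Marchetti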